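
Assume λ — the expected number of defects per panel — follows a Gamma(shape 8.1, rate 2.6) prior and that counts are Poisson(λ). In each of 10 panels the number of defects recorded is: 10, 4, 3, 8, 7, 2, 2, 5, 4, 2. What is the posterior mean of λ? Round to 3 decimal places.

The Poisson likelihood adds the total count to the shape and the number of exposure periods to the rate. Here ∑xᵢ = 47 and n = 10, so shape 8.1→55.1 and rate 2.6→12.6.
Posterior mean = shape/rate = 55.1/12.6 = 4.373.

Posterior mean ≈ 4.373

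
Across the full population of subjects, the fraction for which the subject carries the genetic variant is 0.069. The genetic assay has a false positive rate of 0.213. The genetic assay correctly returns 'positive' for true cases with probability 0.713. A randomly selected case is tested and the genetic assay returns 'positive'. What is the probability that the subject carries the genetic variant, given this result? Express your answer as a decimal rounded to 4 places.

P(H | E) ≈ 0.1988

Write H for 'the subject carries the genetic variant'. Prior odds H:¬H = 0.069/0.931 = 0.074114. For the 'positive' outcome, the likelihood ratio is 0.713/0.213 = 3.3474.
Posterior odds = 0.074114 × 3.3474 = 0.24809, so P(H|E) = 0.24809/(1+0.24809) = 0.1988.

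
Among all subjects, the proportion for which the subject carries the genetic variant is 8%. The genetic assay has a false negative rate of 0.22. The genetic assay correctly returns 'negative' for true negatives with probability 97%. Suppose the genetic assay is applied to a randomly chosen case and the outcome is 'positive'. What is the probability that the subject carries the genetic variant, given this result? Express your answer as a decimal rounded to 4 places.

P(H | E) ≈ 0.6933

Write H for 'the subject carries the genetic variant'. Prior odds H:¬H = 0.08/0.92 = 0.086957. For the 'positive' outcome, the likelihood ratio is 0.78/0.03 = 26.000.
Posterior odds = 0.086957 × 26.000 = 2.2609, so P(H|E) = 2.2609/(1+2.2609) = 0.6933.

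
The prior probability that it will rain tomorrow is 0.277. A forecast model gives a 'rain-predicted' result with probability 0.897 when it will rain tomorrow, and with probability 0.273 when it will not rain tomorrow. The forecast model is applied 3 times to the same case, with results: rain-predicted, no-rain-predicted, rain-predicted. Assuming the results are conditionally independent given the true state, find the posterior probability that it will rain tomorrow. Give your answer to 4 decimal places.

Posterior P(H) ≈ 0.3695

Let H be the event that it will rain tomorrow; start with P(H) = 0.277. P('rain-predicted'|H) = 0.897, P('rain-predicted'|¬H) = 0.273.
Update on result 1 ('rain-predicted'): P(H) ← 0.897·0.2770 / (0.897·0.2770 + 0.273·0.7230) = 0.24847/0.44585 = 0.5573.
Update on result 2 ('no-rain-predicted'): P(H) ← 0.103·0.5573 / (0.103·0.5573 + 0.727·0.4427) = 0.057401/0.37925 = 0.1514.
Update on result 3 ('rain-predicted'): P(H) ← 0.897·0.1514 / (0.897·0.1514 + 0.273·0.8486) = 0.13577/0.36745 = 0.3695.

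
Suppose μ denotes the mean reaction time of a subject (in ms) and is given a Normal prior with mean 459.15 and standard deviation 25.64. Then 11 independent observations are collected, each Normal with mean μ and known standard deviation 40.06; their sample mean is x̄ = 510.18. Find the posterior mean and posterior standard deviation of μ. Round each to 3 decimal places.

Prior precision 1/τ₀² = 1/25.64² = 0.00152112; data precision n/σ² = 11/40.06² = 0.00685442.
Posterior precision = 0.00152112 + 0.00685442 = 0.00837554, giving posterior SD = 1/√0.00837554 = 10.927.
Posterior mean = (0.00152112·459.15 + 0.00685442·510.18) / 0.00837554 = 500.912.

Posterior mean ≈ 500.912; posterior SD ≈ 10.927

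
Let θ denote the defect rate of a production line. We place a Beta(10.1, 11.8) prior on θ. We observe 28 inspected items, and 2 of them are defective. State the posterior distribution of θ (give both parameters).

Posterior: Beta(12.1, 37.8)

The binomial likelihood is conjugate to the Beta prior: with 2 successes and 26 failures, the posterior is Beta(10.1+2, 11.8+26) = Beta(12.1, 37.8).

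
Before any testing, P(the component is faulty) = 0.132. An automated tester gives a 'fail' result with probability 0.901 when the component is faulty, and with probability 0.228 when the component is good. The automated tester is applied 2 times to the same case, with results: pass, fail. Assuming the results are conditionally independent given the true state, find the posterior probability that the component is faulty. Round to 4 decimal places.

Posterior P(H) ≈ 0.0716

With H the event that the component is faulty, the joint likelihood of the observed sequence is P(data|H) = 0.099·0.901 = 0.089199 and P(data|¬H) = 0.772·0.228 = 0.17602.
Bayes: P(H|data) = 0.132·0.089199 / (0.132·0.089199 + 0.868·0.17602) = 0.011774/0.16456 = 0.0716.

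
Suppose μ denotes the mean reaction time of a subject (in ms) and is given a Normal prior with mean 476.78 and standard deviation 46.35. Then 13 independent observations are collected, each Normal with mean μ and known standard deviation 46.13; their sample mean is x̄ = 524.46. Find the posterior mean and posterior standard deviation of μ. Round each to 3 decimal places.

Posterior mean ≈ 521.084; posterior SD ≈ 12.333

With known σ, the Normal prior is conjugate. Weight on the data is w = (n/σ²)/(n/σ² + 1/τ₀²) = 0.00610909/(0.00610909+0.00046548) = 0.92920.
Posterior mean = w·x̄ + (1−w)·μ₀ = 0.92920·524.46 + 0.070800·476.78 = 521.084. Posterior variance = 1/(0.00610909+0.00046548) = 152.101, so SD = 12.333.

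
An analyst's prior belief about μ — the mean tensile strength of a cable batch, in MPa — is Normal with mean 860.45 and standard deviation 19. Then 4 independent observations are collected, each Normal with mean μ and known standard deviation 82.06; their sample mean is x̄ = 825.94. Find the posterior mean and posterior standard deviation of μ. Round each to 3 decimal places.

Prior precision 1/τ₀² = 1/19² = 0.00277008; data precision n/σ² = 4/82.06² = 0.00059401.
Posterior precision = 0.00277008 + 0.00059401 = 0.00336410, giving posterior SD = 1/√0.00336410 = 17.241.
Posterior mean = (0.00277008·860.45 + 0.00059401·825.94) / 0.00336410 = 854.356.

Posterior mean ≈ 854.356; posterior SD ≈ 17.241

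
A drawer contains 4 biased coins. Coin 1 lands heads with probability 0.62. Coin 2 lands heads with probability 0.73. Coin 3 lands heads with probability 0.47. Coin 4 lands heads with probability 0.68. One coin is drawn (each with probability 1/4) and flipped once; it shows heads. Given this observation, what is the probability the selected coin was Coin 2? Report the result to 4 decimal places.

P(heads|C1) = 0.62; P(heads|C2) = 0.73; P(heads|C3) = 0.47; P(heads|C4) = 0.68.
Prior × likelihood for each source: 0.25·0.62=0.1550, 0.25·0.73=0.1825, 0.25·0.47=0.1175, 0.25·0.68=0.1700. Summing gives P(heads) = 0.62500.
P(Coin 2 | heads) = 0.1825 / 0.62500 = 0.2920.

Posterior probability ≈ 0.2920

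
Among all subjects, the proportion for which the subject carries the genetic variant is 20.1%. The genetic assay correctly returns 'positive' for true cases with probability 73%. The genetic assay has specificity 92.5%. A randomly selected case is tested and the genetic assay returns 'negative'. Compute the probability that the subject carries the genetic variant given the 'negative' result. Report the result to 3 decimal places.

P(H | E) ≈ 0.068

Let H be the event that the subject carries the genetic variant. P(H) = 0.201, so P(¬H) = 0.799. With E the 'negative' result, P(E|H) = 0.27 and P(E|¬H) = 0.925.
P(E) = 0.27·0.201 + 0.925·0.799 = 0.054270 + 0.73907 = 0.79334.
By Bayes' theorem, P(H|E) = 0.054270 / 0.79334 = 0.068.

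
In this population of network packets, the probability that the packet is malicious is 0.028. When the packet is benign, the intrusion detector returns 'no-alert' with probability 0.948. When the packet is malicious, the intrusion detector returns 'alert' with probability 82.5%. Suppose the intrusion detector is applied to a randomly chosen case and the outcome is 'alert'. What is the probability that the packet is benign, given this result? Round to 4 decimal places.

P(¬H | E) ≈ 0.6863

Let H be the event that the packet is malicious. P(H) = 0.028, so P(¬H) = 0.972. With E the 'alert' result, P(E|H) = 0.825 and P(E|¬H) = 0.052.
P(E) = 0.825·0.028 + 0.052·0.972 = 0.023100 + 0.050544 = 0.073644.
By Bayes' theorem, P(H|E) = 0.023100 / 0.073644 = 0.3137. Hence P(¬H|E) = 1 − 0.3137 = 0.6863.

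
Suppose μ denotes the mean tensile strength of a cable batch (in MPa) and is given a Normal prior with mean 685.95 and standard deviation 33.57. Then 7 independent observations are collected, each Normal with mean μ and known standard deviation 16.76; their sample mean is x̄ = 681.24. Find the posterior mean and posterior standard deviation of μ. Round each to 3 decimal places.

Posterior mean ≈ 681.402; posterior SD ≈ 6.225

Prior precision 1/τ₀² = 1/33.57² = 0.00088735; data precision n/σ² = 7/16.76² = 0.0249201.
Posterior precision = 0.00088735 + 0.0249201 = 0.0258075, giving posterior SD = 1/√0.0258075 = 6.225.
Posterior mean = (0.00088735·685.95 + 0.0249201·681.24) / 0.0258075 = 681.402.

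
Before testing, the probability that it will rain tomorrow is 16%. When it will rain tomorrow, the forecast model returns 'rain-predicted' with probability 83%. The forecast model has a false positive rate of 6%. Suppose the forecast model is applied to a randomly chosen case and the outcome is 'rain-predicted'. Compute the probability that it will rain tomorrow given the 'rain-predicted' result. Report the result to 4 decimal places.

Write H for 'it will rain tomorrow'. Prior odds H:¬H = 0.16/0.84 = 0.19048. For the 'rain-predicted' outcome, the likelihood ratio is 0.83/0.06 = 13.833.
Posterior odds = 0.19048 × 13.833 = 2.6349, so P(H|E) = 2.6349/(1+2.6349) = 0.7249.

P(H | E) ≈ 0.7249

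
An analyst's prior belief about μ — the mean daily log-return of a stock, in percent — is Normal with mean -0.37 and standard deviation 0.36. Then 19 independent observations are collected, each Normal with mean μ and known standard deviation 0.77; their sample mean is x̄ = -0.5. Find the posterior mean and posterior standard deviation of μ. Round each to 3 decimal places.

With known σ, the Normal prior is conjugate. Weight on the data is w = (n/σ²)/(n/σ² + 1/τ₀²) = 32.0459/(32.0459+7.71605) = 0.80594.
Posterior mean = w·x̄ + (1−w)·μ₀ = 0.80594·-0.5 + 0.19406·-0.37 = -0.475. Posterior variance = 1/(32.0459+7.71605) = 0.0251497, so SD = 0.159.

Posterior mean ≈ -0.475; posterior SD ≈ 0.159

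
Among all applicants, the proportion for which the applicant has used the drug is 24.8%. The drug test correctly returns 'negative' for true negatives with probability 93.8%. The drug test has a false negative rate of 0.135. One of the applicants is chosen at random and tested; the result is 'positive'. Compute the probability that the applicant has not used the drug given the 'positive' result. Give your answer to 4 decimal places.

P(¬H | E) ≈ 0.1785

Write H for 'the applicant has used the drug'. Prior odds H:¬H = 0.248/0.752 = 0.32979. For the 'positive' outcome, the likelihood ratio is 0.865/0.062 = 13.952.
Posterior odds = 0.32979 × 13.952 = 4.6011, so P(H|E) = 4.6011/(1+4.6011) = 0.8215. Then P(¬H|E) = 1 − 0.8215 = 0.1785.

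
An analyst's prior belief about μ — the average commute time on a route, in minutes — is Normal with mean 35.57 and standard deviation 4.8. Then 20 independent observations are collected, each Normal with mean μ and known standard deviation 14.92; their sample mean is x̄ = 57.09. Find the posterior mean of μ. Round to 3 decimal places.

Prior precision 1/τ₀² = 1/4.8² = 0.0434028; data precision n/σ² = 20/14.92² = 0.0898447.
Posterior precision = 0.0434028 + 0.0898447 = 0.133247.
Posterior mean = (0.0434028·35.57 + 0.0898447·57.09) / 0.133247 = 50.080.

Posterior mean ≈ 50.080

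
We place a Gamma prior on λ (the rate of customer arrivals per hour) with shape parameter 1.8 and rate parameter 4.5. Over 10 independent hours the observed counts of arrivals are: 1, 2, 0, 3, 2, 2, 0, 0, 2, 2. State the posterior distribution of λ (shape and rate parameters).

The Poisson likelihood adds the total count to the shape and the number of exposure periods to the rate. Here ∑xᵢ = 14 and n = 10, so shape 1.8→15.8 and rate 4.5→14.5.

Posterior: Gamma(shape=15.8, rate=14.5)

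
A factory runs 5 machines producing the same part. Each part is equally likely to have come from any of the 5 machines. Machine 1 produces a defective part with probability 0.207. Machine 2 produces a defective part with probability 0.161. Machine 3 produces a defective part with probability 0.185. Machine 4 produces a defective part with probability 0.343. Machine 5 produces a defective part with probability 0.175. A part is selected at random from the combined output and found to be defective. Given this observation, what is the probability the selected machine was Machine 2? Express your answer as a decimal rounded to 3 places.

P(defective|M1) = 0.207; P(defective|M2) = 0.161; P(defective|M3) = 0.185; P(defective|M4) = 0.343; P(defective|M5) = 0.175.
Prior × likelihood for each source: 0.2·0.207=0.04140, 0.2·0.161=0.03220, 0.2·0.185=0.03700, 0.2·0.343=0.06860, 0.2·0.175=0.03500. Summing gives P(defective) = 0.21420.
P(Machine 2 | defective) = 0.03220 / 0.21420 = 0.150.

Posterior probability ≈ 0.150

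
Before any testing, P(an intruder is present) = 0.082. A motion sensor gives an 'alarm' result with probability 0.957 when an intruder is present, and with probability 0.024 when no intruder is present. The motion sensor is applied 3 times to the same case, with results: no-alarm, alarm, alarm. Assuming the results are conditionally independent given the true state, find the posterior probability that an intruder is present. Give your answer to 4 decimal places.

With H the event that an intruder is present, the joint likelihood of the observed sequence is P(data|H) = 0.043·0.957·0.957 = 0.039382 and P(data|¬H) = 0.976·0.024·0.024 = 0.00056218.
Bayes: P(H|data) = 0.082·0.039382 / (0.082·0.039382 + 0.918·0.00056218) = 0.0032293/0.0037454 = 0.8622.

Posterior P(H) ≈ 0.8622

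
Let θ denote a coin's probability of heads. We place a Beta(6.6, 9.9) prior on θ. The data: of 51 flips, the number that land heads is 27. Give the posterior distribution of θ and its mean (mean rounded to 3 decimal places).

Posterior: Beta(33.6, 33.9); mean ≈ 0.498

The binomial likelihood is conjugate to the Beta prior: with 27 successes and 24 failures, the posterior is Beta(6.6+27, 9.9+24) = Beta(33.6, 33.9).
E[θ | data] = 33.6/(33.6+33.9) = 0.498.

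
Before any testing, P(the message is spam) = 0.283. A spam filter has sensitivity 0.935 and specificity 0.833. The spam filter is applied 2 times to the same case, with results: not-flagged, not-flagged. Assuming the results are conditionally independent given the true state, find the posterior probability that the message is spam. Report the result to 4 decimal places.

Posterior P(H) ≈ 0.0024

Let H be the event that the message is spam; start with P(H) = 0.283. P('spam-flagged'|H) = 0.935, P('spam-flagged'|¬H) = 0.167.
Update on result 1 ('not-flagged'): P(H) ← 0.065·0.2830 / (0.065·0.2830 + 0.833·0.7170) = 0.018395/0.61566 = 0.0299.
Update on result 2 ('not-flagged'): P(H) ← 0.065·0.0299 / (0.065·0.0299 + 0.833·0.9701) = 0.0019421/0.81005 = 0.0024.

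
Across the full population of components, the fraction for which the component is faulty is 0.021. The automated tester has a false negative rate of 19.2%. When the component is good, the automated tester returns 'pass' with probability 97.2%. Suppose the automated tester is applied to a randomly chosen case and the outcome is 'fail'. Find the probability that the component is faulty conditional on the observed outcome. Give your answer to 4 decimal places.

P(H | E) ≈ 0.3823

Write H for 'the component is faulty'. Prior odds H:¬H = 0.021/0.979 = 0.021450. For the 'fail' outcome, the likelihood ratio is 0.808/0.028 = 28.857.
Posterior odds = 0.021450 × 28.857 = 0.61900, so P(H|E) = 0.61900/(1+0.61900) = 0.3823.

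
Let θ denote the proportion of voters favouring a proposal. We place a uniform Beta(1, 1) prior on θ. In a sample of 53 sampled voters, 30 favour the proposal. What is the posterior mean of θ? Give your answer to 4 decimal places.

The binomial likelihood is conjugate to the Beta prior: with 30 successes and 23 failures, the posterior is Beta(1+30, 1+23) = Beta(31, 24).
Posterior mean = α/(α+β) = 31/55 = 0.5636.

Posterior mean ≈ 0.5636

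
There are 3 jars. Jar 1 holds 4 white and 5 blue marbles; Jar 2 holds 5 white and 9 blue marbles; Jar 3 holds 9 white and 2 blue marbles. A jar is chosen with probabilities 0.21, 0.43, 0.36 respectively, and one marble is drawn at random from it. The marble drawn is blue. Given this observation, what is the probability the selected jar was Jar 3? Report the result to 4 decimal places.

Posterior probability ≈ 0.1427

Tabulate prior·likelihood by source: [1] prior 0.21, lik 0.5556, product 0.1167; [2] prior 0.43, lik 0.6429, product 0.2764; [3] prior 0.36, lik 0.1818, product 0.06545.
Normalizing constant = 0.45855; the posterior for Jar 3 is its product over the sum, 0.06545/0.45855 = 0.1427.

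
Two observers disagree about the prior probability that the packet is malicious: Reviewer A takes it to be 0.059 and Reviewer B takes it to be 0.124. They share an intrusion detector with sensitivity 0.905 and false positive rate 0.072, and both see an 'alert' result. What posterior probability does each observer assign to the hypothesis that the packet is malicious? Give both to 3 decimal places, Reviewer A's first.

The likelihood ratio for an 'alert' result is 0.905/0.072 = 12.569.
Reviewer A: prior odds 0.059/0.941 = 0.062699; posterior odds 0.78809; posterior probability 0.441.
Reviewer B: prior odds 0.124/0.876 = 0.14155; posterior odds 1.7792; posterior probability 0.640.

Reviewer A: 0.441; Reviewer B: 0.640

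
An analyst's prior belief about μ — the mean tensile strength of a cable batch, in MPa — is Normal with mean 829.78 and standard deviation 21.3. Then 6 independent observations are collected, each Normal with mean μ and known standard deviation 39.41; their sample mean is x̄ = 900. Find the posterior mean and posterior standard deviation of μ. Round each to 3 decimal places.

Prior precision 1/τ₀² = 1/21.3² = 0.00220415; data precision n/σ² = 6/39.41² = 0.00386312.
Posterior precision = 0.00220415 + 0.00386312 = 0.00606727, giving posterior SD = 1/√0.00606727 = 12.838.
Posterior mean = (0.00220415·829.78 + 0.00386312·900) / 0.00606727 = 874.490.

Posterior mean ≈ 874.490; posterior SD ≈ 12.838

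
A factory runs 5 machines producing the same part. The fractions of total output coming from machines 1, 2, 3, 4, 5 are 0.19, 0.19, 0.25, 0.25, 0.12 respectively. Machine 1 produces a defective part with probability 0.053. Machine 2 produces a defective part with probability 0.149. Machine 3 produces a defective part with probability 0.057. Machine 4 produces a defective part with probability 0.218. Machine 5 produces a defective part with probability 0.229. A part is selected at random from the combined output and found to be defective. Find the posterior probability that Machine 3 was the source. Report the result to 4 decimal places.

Posterior probability ≈ 0.1059

Tabulate prior·likelihood by source: [1] prior 0.19, lik 0.053, product 0.01007; [2] prior 0.19, lik 0.149, product 0.02831; [3] prior 0.25, lik 0.057, product 0.01425; [4] prior 0.25, lik 0.218, product 0.05450; [5] prior 0.12, lik 0.229, product 0.02748.
Normalizing constant = 0.13461; the posterior for Machine 3 is its product over the sum, 0.01425/0.13461 = 0.1059.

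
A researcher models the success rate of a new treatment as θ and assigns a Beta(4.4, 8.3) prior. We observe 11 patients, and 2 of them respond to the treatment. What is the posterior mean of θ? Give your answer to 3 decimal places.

Posterior mean ≈ 0.270

The binomial likelihood is conjugate to the Beta prior: with 2 successes and 9 failures, the posterior is Beta(4.4+2, 8.3+9) = Beta(6.4, 17.3).
E[θ | data] = 6.4/(6.4+17.3) = 0.270.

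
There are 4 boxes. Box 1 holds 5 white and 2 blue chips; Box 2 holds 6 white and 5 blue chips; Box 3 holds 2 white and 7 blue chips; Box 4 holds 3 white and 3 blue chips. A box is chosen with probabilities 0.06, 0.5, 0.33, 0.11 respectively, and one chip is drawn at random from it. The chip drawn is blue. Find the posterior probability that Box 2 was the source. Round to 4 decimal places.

Posterior probability ≈ 0.4087

P(blue|Box 1) = 0.2857; P(blue|Box 2) = 0.4545; P(blue|Box 3) = 0.7778; P(blue|Box 4) = 0.5.
Prior × likelihood for each source: 0.06·0.2857=0.01714, 0.5·0.4545=0.2273, 0.33·0.7778=0.2567, 0.11·0.5=0.05500. Summing gives P(blue) = 0.55608.
P(Box 2 | blue) = 0.2273 / 0.55608 = 0.4087.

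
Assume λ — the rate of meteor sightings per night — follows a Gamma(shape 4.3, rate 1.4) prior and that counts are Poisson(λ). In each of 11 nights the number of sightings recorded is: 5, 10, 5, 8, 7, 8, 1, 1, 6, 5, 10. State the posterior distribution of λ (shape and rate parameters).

Total count ∑xᵢ = 66 over n = 11 nights.
Gamma is conjugate to the Poisson likelihood: posterior is Gamma(shape = 4.3+66 = 70.3, rate = 1.4+11 = 12.4).

Posterior: Gamma(shape=70.3, rate=12.4)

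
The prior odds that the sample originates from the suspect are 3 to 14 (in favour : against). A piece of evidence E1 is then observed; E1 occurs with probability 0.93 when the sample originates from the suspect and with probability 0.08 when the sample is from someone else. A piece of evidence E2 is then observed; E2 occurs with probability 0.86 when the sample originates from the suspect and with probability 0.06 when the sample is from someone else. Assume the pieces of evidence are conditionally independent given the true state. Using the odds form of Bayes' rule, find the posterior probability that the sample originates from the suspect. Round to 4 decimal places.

Posterior probability ≈ 0.9728

Prior odds = 3/14 = 0.21429.
Likelihood ratio for E1 = 0.93/0.08 = 11.625.
Likelihood ratio for E2 = 0.86/0.06 = 14.333.
Posterior odds = prior odds × LR₁ × LR₂ = 35.705.
Posterior probability = odds/(1+odds) = 35.705/36.705 = 0.9728.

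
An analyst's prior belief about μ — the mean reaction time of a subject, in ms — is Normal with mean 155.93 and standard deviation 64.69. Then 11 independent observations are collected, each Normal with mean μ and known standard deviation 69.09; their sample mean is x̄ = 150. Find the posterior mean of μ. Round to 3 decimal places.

Prior precision 1/τ₀² = 1/64.69² = 0.00023896; data precision n/σ² = 11/69.09² = 0.00230442.
Posterior precision = 0.00023896 + 0.00230442 = 0.00254338.
Posterior mean = (0.00023896·155.93 + 0.00230442·150) / 0.00254338 = 150.557.

Posterior mean ≈ 150.557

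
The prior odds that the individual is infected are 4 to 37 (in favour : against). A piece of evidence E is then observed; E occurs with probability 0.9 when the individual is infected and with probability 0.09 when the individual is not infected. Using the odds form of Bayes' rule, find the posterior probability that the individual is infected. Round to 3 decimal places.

Prior odds = 4/37 = 0.10811.
Likelihood ratio for E = 0.9/0.09 = 10.000.
Posterior odds = prior odds × LR = 1.0811.
Posterior probability = odds/(1+odds) = 1.0811/2.0811 = 0.519.

Posterior probability ≈ 0.519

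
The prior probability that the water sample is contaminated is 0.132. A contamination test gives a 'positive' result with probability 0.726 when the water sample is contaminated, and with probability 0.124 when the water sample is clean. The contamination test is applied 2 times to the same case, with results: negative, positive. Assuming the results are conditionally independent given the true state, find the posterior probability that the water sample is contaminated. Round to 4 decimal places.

Posterior P(H) ≈ 0.2178

With H the event that the water sample is contaminated, the joint likelihood of the observed sequence is P(data|H) = 0.274·0.726 = 0.19892 and P(data|¬H) = 0.876·0.124 = 0.10862.
Bayes: P(H|data) = 0.132·0.19892 / (0.132·0.19892 + 0.868·0.10862) = 0.026258/0.12054 = 0.2178.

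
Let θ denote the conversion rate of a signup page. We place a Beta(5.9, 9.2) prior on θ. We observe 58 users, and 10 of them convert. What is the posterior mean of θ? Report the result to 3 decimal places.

Posterior mean ≈ 0.218

The binomial likelihood is conjugate to the Beta prior: with 10 successes and 48 failures, the posterior is Beta(5.9+10, 9.2+48) = Beta(15.9, 57.2).
E[θ | data] = 15.9/(15.9+57.2) = 0.218.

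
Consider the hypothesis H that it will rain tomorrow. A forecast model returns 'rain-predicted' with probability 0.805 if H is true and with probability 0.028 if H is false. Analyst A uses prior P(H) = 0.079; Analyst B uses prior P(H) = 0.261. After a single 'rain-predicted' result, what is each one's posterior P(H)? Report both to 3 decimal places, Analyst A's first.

P('+'|H) = 0.805, P('+'|¬H) = 0.028.
Analyst A: numerator 0.805·0.079 = 0.063595; evidence = 0.063595+0.028·0.921 = 0.089383; posterior = 0.711.
Analyst B: numerator 0.805·0.261 = 0.21011; evidence = 0.21011+0.028·0.739 = 0.23080; posterior = 0.910.

Analyst A: 0.711; Analyst B: 0.910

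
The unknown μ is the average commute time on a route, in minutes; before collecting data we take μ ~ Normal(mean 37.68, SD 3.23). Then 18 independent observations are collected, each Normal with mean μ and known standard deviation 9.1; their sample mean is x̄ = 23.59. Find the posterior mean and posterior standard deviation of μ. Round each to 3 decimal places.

Posterior mean ≈ 27.902; posterior SD ≈ 1.787

With known σ, the Normal prior is conjugate. Weight on the data is w = (n/σ²)/(n/σ² + 1/τ₀²) = 0.217365/(0.217365+0.0958506) = 0.69398.
Posterior mean = w·x̄ + (1−w)·μ₀ = 0.69398·23.59 + 0.30602·37.68 = 27.902. Posterior variance = 1/(0.217365+0.0958506) = 3.19269, so SD = 1.787.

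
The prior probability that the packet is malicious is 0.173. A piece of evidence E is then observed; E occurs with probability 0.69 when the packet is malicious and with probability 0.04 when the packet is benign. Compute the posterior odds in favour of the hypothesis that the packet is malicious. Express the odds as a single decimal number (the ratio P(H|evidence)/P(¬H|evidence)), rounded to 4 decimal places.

Posterior odds ≈ 3.6085

Prior odds = 0.173/(1−0.173) = 0.20919. In log-odds, ln(0.20919) = -1.5645.
Add log likelihood ratio: ln(17.250) = 2.8478.
Posterior log-odds = 1.2833, so posterior odds = exp(1.2833) = 3.6085.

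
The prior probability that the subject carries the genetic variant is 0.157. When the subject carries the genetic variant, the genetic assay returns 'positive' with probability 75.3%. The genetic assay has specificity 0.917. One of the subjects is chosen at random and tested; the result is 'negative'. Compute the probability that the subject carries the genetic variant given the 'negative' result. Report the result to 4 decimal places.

Write H for 'the subject carries the genetic variant'. Prior odds H:¬H = 0.157/0.843 = 0.18624. For the 'negative' outcome, the likelihood ratio is 0.247/0.917 = 0.26936.
Posterior odds = 0.18624 × 0.26936 = 0.050165, so P(H|E) = 0.050165/(1+0.050165) = 0.0478.

P(H | E) ≈ 0.0478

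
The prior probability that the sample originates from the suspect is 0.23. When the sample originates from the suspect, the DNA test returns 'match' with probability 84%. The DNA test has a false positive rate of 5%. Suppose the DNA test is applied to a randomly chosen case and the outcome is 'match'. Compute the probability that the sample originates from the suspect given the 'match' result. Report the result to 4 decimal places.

Let H be the event that the sample originates from the suspect. P(H) = 0.23, so P(¬H) = 0.77. With E the 'match' result, P(E|H) = 0.84 and P(E|¬H) = 0.05.
P(E) = 0.84·0.23 + 0.05·0.77 = 0.19320 + 0.038500 = 0.23170.
By Bayes' theorem, P(H|E) = 0.19320 / 0.23170 = 0.8338.

P(H | E) ≈ 0.8338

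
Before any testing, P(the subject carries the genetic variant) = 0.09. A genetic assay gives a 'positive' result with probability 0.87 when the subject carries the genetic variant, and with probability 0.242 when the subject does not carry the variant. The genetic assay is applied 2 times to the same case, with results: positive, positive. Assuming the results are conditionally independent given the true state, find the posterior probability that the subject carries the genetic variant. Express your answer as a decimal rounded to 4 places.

Posterior P(H) ≈ 0.5611

Let H be the event that the subject carries the genetic variant; start with P(H) = 0.09. P('positive'|H) = 0.87, P('positive'|¬H) = 0.242.
Update on result 1 ('positive'): P(H) ← 0.87·0.0900 / (0.87·0.0900 + 0.242·0.9100) = 0.078300/0.29852 = 0.2623.
Update on result 2 ('positive'): P(H) ← 0.87·0.2623 / (0.87·0.2623 + 0.242·0.7377) = 0.22820/0.40672 = 0.5611.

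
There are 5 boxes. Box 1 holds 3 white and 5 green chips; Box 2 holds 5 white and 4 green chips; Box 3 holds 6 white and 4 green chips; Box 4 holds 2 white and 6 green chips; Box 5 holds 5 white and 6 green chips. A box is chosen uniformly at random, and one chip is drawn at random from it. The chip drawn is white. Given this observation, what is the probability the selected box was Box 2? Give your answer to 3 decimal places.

Tabulate prior·likelihood by source: [1] prior 0.2, lik 0.375, product 0.07500; [2] prior 0.2, lik 0.5556, product 0.1111; [3] prior 0.2, lik 0.6, product 0.1200; [4] prior 0.2, lik 0.25, product 0.05000; [5] prior 0.2, lik 0.4545, product 0.09091.
Normalizing constant = 0.44702; the posterior for Box 2 is its product over the sum, 0.1111/0.44702 = 0.249.

Posterior probability ≈ 0.249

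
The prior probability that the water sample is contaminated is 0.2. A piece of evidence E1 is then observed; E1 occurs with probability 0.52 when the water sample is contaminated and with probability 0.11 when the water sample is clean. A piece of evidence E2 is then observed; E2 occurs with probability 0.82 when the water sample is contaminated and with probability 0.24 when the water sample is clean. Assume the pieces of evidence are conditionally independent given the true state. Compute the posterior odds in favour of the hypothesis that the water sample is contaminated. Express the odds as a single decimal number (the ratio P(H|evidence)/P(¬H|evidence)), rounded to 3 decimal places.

Posterior odds ≈ 4.038

Prior odds = 0.2/(1−0.2) = 0.25000.
Likelihood ratio for E1 = 0.52/0.11 = 4.7273.
Likelihood ratio for E2 = 0.82/0.24 = 3.4167.
Posterior odds = prior odds × LR₁ × LR₂ = 4.0379.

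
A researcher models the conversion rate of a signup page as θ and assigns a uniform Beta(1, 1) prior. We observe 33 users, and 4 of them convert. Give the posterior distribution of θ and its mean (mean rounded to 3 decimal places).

Posterior: Beta(5, 30); mean ≈ 0.143

The binomial likelihood is conjugate to the Beta prior: with 4 successes and 29 failures, the posterior is Beta(1+4, 1+29) = Beta(5, 30).
Posterior mean = α/(α+β) = 5/35 = 0.143.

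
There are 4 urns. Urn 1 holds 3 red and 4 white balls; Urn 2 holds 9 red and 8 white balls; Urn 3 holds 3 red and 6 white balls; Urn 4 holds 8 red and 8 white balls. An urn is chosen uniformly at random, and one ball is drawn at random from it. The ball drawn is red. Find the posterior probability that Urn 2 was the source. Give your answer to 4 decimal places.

Tabulate prior·likelihood by source: [1] prior 0.25, lik 0.4286, product 0.1071; [2] prior 0.25, lik 0.5294, product 0.1324; [3] prior 0.25, lik 0.3333, product 0.08333; [4] prior 0.25, lik 0.5, product 0.1250.
Normalizing constant = 0.44783; the posterior for Urn 2 is its product over the sum, 0.1324/0.44783 = 0.2955.

Posterior probability ≈ 0.2955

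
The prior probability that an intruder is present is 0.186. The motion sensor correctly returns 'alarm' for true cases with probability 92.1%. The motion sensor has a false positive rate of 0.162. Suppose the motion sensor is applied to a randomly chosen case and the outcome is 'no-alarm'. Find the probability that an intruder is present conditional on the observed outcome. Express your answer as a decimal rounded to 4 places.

P(H | E) ≈ 0.0211

Let H be the event that an intruder is present. P(H) = 0.186, so P(¬H) = 0.814. With E the 'no-alarm' result, P(E|H) = 0.079 and P(E|¬H) = 0.838.
P(E) = 0.079·0.186 + 0.838·0.814 = 0.014694 + 0.68213 = 0.69683.
By Bayes' theorem, P(H|E) = 0.014694 / 0.69683 = 0.0211.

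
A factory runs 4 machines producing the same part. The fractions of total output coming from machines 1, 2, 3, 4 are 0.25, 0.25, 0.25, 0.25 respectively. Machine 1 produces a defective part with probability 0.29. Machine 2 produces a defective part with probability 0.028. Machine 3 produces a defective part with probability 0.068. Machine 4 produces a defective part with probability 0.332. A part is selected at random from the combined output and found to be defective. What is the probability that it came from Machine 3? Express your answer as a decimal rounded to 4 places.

Tabulate prior·likelihood by source: [1] prior 0.25, lik 0.29, product 0.07250; [2] prior 0.25, lik 0.028, product 0.007000; [3] prior 0.25, lik 0.068, product 0.01700; [4] prior 0.25, lik 0.332, product 0.08300.
Normalizing constant = 0.17950; the posterior for Machine 3 is its product over the sum, 0.01700/0.17950 = 0.0947.

Posterior probability ≈ 0.0947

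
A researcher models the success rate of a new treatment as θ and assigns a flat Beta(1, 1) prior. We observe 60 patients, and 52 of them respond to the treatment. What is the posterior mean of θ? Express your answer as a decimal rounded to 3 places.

Posterior mean ≈ 0.855

Observing 52 successes and 8 failures updates Beta(1, 1) by adding the success and failure counts to the two shape parameters: α = 1+52 = 53, β = 1+8 = 9.
Posterior mean = α/(α+β) = 53/62 = 0.855.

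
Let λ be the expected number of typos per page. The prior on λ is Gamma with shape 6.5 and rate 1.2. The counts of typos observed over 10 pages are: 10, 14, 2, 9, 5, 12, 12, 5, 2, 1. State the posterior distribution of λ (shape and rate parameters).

Posterior: Gamma(shape=78.5, rate=11.2)

Total count ∑xᵢ = 72 over n = 10 pages.
Gamma is conjugate to the Poisson likelihood: posterior is Gamma(shape = 6.5+72 = 78.5, rate = 1.2+10 = 11.2).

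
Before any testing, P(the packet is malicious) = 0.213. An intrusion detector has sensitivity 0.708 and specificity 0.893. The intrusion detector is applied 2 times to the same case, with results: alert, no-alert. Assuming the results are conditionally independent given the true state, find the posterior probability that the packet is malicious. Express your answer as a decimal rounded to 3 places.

With H the event that the packet is malicious, the joint likelihood of the observed sequence is P(data|H) = 0.708·0.292 = 0.20674 and P(data|¬H) = 0.107·0.893 = 0.095551.
Bayes: P(H|data) = 0.213·0.20674 / (0.213·0.20674 + 0.787·0.095551) = 0.044035/0.11923 = 0.3693.

Posterior P(H) ≈ 0.369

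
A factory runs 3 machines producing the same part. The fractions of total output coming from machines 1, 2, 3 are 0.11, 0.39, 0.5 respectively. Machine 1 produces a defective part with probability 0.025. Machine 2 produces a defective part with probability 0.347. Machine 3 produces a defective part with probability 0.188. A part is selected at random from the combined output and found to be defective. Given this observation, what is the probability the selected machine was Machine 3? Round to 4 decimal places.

Posterior probability ≈ 0.4050

Tabulate prior·likelihood by source: [1] prior 0.11, lik 0.025, product 0.002750; [2] prior 0.39, lik 0.347, product 0.1353; [3] prior 0.5, lik 0.188, product 0.09400.
Normalizing constant = 0.23208; the posterior for Machine 3 is its product over the sum, 0.09400/0.23208 = 0.4050.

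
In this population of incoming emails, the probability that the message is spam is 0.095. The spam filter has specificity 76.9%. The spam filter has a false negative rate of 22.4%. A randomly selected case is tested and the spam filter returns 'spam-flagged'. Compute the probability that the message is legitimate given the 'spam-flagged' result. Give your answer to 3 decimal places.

P(¬H | E) ≈ 0.739

Let H be the event that the message is spam. P(H) = 0.095, so P(¬H) = 0.905. With E the 'spam-flagged' result, P(E|H) = 0.776 and P(E|¬H) = 0.231.
P(E) = 0.776·0.095 + 0.231·0.905 = 0.073720 + 0.20906 = 0.28277.
By Bayes' theorem, P(H|E) = 0.073720 / 0.28277 = 0.261. Hence P(¬H|E) = 1 − 0.261 = 0.739.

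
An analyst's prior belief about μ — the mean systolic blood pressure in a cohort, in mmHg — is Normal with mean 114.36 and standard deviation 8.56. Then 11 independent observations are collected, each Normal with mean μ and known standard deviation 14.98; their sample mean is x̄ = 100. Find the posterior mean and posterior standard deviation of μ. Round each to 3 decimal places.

With known σ, the Normal prior is conjugate. Weight on the data is w = (n/σ²)/(n/σ² + 1/τ₀²) = 0.0490195/(0.0490195+0.0136475) = 0.78222.
Posterior mean = w·x̄ + (1−w)·μ₀ = 0.78222·100 + 0.21778·114.36 = 103.127. Posterior variance = 1/(0.0490195+0.0136475) = 15.9574, so SD = 3.995.

Posterior mean ≈ 103.127; posterior SD ≈ 3.995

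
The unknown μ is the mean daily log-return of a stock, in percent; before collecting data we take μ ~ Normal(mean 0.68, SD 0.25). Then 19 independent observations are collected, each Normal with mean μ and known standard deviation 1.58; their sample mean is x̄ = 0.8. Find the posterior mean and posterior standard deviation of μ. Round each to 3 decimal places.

Prior precision 1/τ₀² = 1/0.25² = 16.0000; data precision n/σ² = 19/1.58² = 7.61096.
Posterior precision = 16.0000 + 7.61096 = 23.6110, giving posterior SD = 1/√23.6110 = 0.206.
Posterior mean = (16.0000·0.68 + 7.61096·0.8) / 23.6110 = 0.719.

Posterior mean ≈ 0.719; posterior SD ≈ 0.206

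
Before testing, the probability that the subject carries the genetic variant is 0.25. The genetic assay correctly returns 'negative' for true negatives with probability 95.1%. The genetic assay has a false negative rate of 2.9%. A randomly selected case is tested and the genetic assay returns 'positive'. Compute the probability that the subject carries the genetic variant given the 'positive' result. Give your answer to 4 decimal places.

Let H be the event that the subject carries the genetic variant. P(H) = 0.25, so P(¬H) = 0.75. With E the 'positive' result, P(E|H) = 0.971 and P(E|¬H) = 0.049.
P(E) = 0.971·0.25 + 0.049·0.75 = 0.24275 + 0.036750 = 0.27950.
By Bayes' theorem, P(H|E) = 0.24275 / 0.27950 = 0.8685.

P(H | E) ≈ 0.8685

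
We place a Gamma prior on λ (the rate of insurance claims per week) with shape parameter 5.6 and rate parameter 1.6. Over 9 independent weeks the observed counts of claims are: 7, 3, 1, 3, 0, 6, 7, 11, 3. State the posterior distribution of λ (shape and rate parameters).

Posterior: Gamma(shape=46.6, rate=10.6)

The Poisson likelihood adds the total count to the shape and the number of exposure periods to the rate. Here ∑xᵢ = 41 and n = 9, so shape 5.6→46.6 and rate 1.6→10.6.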